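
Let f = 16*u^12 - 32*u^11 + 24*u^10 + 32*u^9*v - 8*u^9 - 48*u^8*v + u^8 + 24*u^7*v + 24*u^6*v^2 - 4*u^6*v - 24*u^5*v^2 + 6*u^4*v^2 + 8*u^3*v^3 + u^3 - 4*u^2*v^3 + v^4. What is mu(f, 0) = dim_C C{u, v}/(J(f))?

6

The Hessian of f at 0 has rank 0. Corank 2; j^3 = u^3 is a perfect cube, so E-series; the 4-jet and mu = 6 give E_6.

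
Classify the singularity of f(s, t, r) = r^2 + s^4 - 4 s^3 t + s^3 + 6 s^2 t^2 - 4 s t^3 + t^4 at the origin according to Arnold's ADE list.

The Hessian of f at 0 has rank 1. Corank 2; j^3 = s^3 is a perfect cube, so E-series; the 4-jet and mu = 6 give E_6.

E6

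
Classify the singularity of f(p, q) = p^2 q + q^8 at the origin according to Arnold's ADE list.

D_{9}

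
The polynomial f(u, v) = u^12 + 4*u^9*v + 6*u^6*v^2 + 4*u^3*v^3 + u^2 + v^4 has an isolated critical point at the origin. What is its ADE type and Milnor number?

Type A_{3}, Milnor number mu = 3.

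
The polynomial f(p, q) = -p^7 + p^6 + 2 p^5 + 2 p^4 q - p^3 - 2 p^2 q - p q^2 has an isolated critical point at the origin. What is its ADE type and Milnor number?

Type D7, Milnor number mu = 7.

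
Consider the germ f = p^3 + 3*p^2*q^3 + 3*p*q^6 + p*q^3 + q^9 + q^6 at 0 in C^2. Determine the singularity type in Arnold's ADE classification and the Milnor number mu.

Type E_7, Milnor number mu = 7.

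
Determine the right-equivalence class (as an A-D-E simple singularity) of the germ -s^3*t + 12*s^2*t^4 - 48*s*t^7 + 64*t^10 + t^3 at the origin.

The Hessian of f at 0 is [[0, 0], [0, 0]] with rank 0, so corank 2. A Groebner basis of the Jacobian ideal J(f) in C{s,t} is {s^3 - 3*t^2, s^2*t, t^3}; counting standard monomials gives mu = 7. Corank 2; j^3 = t^3 is a perfect cube, so E-series; the 4-jet and mu = 7 give E_7.

E7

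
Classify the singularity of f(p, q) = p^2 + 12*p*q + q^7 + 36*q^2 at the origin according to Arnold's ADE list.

A_{6}

The Hessian of f at 0 is [[2, 12], [12, 72]] with rank 1, so corank 1. A Groebner basis of the Jacobian ideal J(f) in C{p,q} is {q^6, p + 6*q}; counting standard monomials gives mu = 6. Corank 1: A-series; mu = 6 gives A_6.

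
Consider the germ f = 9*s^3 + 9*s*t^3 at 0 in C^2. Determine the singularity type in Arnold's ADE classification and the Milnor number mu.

Type E7, Milnor number mu = 7.

The Hessian of f at 0 has rank 0. Corank 2; j^3 = 9*s^3 is a perfect cube, so E-series; the 4-jet and mu = 7 give E_7.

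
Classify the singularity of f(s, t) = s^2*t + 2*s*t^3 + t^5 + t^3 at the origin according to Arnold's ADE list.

D_4

The Hessian of f at 0 has rank 0. Corank 2; j^3 = t*(s^2 + t^2) splits into three distinct lines over C (the quadratic factor has nonzero discriminant), so D_4.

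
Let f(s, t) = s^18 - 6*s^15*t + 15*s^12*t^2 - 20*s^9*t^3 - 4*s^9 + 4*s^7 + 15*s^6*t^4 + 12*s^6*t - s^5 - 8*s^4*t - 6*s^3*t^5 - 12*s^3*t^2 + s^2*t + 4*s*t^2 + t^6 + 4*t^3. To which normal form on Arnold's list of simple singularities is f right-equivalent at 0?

D_{7}

The Hessian of f at 0 has rank 0. Corank 2; j^3 = t*(s + 2*t)^2 has shape L^2 M (L != M), so D-series; mu = 7 gives D_7.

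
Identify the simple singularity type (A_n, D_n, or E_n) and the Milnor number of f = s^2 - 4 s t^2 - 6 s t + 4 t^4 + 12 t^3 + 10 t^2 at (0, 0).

The Hessian of f at 0 has rank 2. Corank 0: nondegenerate Morse point, so A_1.

Type A_1, Milnor number mu = 1.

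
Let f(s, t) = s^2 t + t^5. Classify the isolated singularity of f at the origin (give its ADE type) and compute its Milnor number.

The Hessian of f at 0 has rank 0. Corank 2; j^3 = s^2*t has shape L^2 M (L != M), so D-series; mu = 6 gives D_6.

Type D6, Milnor number mu = 6.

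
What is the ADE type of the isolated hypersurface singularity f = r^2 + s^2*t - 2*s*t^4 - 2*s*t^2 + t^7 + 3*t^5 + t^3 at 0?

D_6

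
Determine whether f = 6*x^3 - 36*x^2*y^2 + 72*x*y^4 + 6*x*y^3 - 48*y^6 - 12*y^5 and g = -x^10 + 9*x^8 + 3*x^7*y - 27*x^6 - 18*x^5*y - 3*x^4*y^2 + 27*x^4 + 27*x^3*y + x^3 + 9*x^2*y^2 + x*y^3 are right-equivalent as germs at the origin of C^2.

Yes.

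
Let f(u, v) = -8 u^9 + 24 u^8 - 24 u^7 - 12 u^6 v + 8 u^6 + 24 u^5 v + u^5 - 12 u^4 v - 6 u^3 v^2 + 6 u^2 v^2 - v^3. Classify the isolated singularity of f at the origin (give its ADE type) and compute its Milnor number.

The Hessian of f at 0 has rank 0. Corank 2; j^3 = -v^3 is a perfect cube, so E-series; the 5-jet and mu = 8 give E_8.

Type E8, Milnor number mu = 8.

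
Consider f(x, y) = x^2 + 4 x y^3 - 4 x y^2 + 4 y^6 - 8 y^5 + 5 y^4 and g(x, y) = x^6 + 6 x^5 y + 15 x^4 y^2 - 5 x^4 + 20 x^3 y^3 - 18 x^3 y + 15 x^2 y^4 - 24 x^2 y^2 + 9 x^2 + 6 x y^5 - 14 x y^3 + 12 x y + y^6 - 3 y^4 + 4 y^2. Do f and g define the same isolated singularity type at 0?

The Hessian of f at 0 has rank 1. Corank 1: A-series; mu = 3 gives A_3. The Hessian of g at 0 has rank 1. Corank 1: A-series; mu = 3 gives A_3. Both have type A_3, hence right-equivalent.

Yes.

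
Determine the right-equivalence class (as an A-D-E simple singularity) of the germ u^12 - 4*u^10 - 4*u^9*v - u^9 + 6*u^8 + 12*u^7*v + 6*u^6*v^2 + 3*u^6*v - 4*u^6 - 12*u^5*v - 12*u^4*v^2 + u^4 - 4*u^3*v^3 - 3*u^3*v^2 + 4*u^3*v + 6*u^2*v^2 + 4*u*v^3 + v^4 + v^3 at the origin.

E_6

The Hessian of f at 0 has rank 0. Corank 2; j^3 = v^3 is a perfect cube, so E-series; the 4-jet and mu = 6 give E_6.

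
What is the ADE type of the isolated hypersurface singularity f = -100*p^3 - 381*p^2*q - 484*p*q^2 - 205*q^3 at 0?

D_{4}

The Hessian of f at 0 is [[0, 0], [0, 0]] with rank 0, so corank 2. A Groebner basis of the Jacobian ideal J(f) in C{p,q} is {q^3, p^2 - 59*q^2/39, p*q + 16*q^2/13}; counting standard monomials gives mu = 4. Corank 2; j^3 = -(4*p + 5*q)*(25*p^2 + 64*p*q + 41*q^2) splits into three distinct lines over C (the quadratic factor has nonzero discriminant), so D_4.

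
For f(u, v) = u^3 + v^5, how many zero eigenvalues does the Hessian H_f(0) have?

2

Hessian at 0 has rank 0.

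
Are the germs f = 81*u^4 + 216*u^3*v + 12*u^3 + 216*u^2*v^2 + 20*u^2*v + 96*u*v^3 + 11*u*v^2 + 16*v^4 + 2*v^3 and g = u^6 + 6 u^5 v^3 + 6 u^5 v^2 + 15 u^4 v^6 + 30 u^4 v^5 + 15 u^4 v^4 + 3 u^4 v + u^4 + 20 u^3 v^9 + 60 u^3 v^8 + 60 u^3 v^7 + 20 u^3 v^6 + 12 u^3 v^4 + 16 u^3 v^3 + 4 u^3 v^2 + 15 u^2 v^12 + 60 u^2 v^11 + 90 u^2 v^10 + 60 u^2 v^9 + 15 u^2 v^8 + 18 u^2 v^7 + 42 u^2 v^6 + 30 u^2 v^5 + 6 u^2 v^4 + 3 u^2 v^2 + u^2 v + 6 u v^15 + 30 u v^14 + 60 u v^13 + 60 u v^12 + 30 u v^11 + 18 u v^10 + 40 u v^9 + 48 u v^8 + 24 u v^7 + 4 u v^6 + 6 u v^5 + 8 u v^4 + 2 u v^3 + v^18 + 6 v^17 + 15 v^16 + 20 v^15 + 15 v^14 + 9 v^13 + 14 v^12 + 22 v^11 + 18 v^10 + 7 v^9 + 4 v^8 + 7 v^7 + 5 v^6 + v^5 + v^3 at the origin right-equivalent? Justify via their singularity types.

No.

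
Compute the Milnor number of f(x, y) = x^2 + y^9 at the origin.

The Hessian of f at 0 has rank 1. Corank 1: A-series; mu = 8 gives A_8.

8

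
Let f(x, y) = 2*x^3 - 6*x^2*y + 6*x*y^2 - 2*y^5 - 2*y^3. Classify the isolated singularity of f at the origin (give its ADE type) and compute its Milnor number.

The Hessian of f at 0 has rank 0. Corank 2; j^3 = 2*(x - y)^3 is a perfect cube, so E-series; the 5-jet and mu = 8 give E_8.

Type E_8, Milnor number mu = 8.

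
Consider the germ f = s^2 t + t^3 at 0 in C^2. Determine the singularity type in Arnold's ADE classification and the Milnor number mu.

Type D_4, Milnor number mu = 4.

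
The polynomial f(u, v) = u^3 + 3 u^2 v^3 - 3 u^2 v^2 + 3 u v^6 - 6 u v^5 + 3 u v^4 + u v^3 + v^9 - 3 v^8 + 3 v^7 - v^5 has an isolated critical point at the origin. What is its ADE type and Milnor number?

The Hessian of f at 0 has rank 0. Corank 2; j^3 = u^3 is a perfect cube, so E-series; the 4-jet and mu = 7 give E_7.

Type E_{7}, Milnor number mu = 7.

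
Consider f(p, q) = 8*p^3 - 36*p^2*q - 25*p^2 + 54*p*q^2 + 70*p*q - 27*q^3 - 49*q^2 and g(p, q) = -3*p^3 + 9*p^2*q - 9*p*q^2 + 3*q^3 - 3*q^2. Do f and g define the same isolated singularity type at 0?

Yes.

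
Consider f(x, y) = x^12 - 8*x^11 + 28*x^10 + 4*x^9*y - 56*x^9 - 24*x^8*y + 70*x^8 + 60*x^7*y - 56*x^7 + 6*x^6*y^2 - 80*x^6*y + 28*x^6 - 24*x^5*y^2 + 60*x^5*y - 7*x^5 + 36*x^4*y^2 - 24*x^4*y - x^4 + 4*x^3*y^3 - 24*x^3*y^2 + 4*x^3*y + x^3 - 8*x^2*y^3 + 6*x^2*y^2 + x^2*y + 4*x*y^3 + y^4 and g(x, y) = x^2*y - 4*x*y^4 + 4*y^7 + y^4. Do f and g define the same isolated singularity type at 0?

Yes.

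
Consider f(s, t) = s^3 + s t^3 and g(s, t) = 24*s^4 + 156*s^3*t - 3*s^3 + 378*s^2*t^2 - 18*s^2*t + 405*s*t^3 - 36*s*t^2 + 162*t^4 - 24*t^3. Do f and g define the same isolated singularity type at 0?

Yes.

The Hessian of f at 0 is [[0, 0], [0, 0]] with rank 0, so corank 2. A Groebner basis of the Jacobian ideal J(f) in C{s,t} is {s^3, s*t^2, 3*s^2 + t^3}; counting standard monomials gives mu = 7. Corank 2; j^3 = s^3 is a perfect cube, so E-series; the 4-jet and mu = 7 give E_7. The Hessian of g at 0 is [[0, 0], [0, 0]] with rank 0, so corank 2. A Groebner basis of the Jacobian ideal J(g) in C{s,t} is {3*s^2/4 + 3*s*t + t^4 + t^3/4 + 3*t^2, s^3 - 21*s^2/2 - 42*s*t + 9*t^3/2 - 42*t^2, s^2*t + 15*s^2/4 + 15*s*t - 11*t^3/4 + 15*t^2, -s^2 + s*t^2 - 4*s*t + 5*t^3/3 - 4*t^2}; counting standard monomials gives mu = 7. Corank 2; j^3 = -3*(s + 2*t)^3 is a perfect cube, so E-series; the 4-jet and mu = 7 give E_7. Both have type E_7, hence right-equivalent.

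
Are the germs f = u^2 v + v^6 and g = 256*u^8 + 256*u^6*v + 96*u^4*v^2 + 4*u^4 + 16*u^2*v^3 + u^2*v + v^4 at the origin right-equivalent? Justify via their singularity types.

No.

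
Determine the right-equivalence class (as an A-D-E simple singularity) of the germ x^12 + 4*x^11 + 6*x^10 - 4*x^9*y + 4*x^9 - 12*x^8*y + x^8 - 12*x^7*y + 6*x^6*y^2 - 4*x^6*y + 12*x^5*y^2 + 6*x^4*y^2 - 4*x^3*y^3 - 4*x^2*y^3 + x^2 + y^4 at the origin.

The Hessian of f at 0 is [[2, 0], [0, 0]] with rank 1, so corank 1. A Groebner basis of the Jacobian ideal J(f) in C{x,y} is {y^3, x}; counting standard monomials gives mu = 3. Corank 1: A-series; mu = 3 gives A_3.

A_3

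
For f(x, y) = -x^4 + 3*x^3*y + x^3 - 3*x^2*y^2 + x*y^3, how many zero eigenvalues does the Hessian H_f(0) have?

Hessian at 0 has rank 0.

2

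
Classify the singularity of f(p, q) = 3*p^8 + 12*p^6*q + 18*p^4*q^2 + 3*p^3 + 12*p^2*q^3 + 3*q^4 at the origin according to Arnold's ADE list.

E_6

The Hessian of f at 0 is [[0, 0], [0, 0]] with rank 0, so corank 2. A Groebner basis of the Jacobian ideal J(f) in C{p,q} is {q^3, p^2}; counting standard monomials gives mu = 6. Corank 2; j^3 = 3*p^3 is a perfect cube, so E-series; the 4-jet and mu = 6 give E_6.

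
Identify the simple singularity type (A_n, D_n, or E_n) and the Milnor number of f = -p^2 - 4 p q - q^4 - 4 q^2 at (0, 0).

Type A_3, Milnor number mu = 3.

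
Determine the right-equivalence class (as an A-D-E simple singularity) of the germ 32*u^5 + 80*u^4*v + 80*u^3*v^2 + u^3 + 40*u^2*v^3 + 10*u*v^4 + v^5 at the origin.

E_{8}

The Hessian of f at 0 is [[0, 0], [0, 0]] with rank 0, so corank 2. A Groebner basis of the Jacobian ideal J(f) in C{u,v} is {v^5, u*v^3 + v^4/8, u^2}; counting standard monomials gives mu = 8. Corank 2; j^3 = u^3 is a perfect cube, so E-series; the 5-jet and mu = 8 give E_8.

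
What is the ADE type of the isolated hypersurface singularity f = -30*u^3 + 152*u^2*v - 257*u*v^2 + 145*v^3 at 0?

D4

The Hessian of f at 0 is [[0, 0], [0, 0]] with rank 0, so corank 2. A Groebner basis of the Jacobian ideal J(f) in C{u,v} is {v^3, u^2 - 71*v^2/26, u*v - 43*v^2/26}; counting standard monomials gives mu = 4. Corank 2; j^3 = -(3*u - 5*v)*(10*u^2 - 34*u*v + 29*v^2) splits into three distinct lines over C (the quadratic factor has nonzero discriminant), so D_4.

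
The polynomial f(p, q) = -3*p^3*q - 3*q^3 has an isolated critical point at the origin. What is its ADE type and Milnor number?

Type E_{7}, Milnor number mu = 7.

The Hessian of f at 0 has rank 0. Corank 2; j^3 = -3*q^3 is a perfect cube, so E-series; the 4-jet and mu = 7 give E_7.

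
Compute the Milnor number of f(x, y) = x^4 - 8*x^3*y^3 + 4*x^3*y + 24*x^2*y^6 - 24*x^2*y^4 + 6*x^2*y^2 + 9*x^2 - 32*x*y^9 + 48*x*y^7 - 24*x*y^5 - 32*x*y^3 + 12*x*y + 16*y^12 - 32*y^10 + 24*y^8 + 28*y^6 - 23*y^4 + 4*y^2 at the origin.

The Hessian of f at 0 has rank 1. Corank 1: A-series; mu = 3 gives A_3.

3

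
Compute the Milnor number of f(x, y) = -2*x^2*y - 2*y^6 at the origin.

7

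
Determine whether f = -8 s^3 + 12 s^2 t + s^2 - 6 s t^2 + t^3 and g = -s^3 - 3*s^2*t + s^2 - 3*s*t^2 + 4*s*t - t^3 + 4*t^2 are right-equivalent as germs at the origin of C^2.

Yes.

The Hessian of f at 0 has rank 1. Corank 1: A-series; mu = 2 gives A_2. The Hessian of g at 0 has rank 1. Corank 1: A-series; mu = 2 gives A_2. Both have type A_2, hence right-equivalent.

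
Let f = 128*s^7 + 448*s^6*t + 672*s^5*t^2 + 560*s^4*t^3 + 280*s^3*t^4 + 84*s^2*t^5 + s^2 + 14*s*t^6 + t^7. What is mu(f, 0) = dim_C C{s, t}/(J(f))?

6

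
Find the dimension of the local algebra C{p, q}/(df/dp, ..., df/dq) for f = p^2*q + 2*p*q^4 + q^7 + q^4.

The Hessian of f at 0 is [[0, 0], [0, 0]] with rank 0, so corank 2. A Groebner basis of the Jacobian ideal J(f) in C{p,q} is {p^3, p^2/4 + q^3, p*q}; counting standard monomials gives mu = 5. Corank 2; j^3 = p^2*q has shape L^2 M (L != M), so D-series; mu = 5 gives D_5.

5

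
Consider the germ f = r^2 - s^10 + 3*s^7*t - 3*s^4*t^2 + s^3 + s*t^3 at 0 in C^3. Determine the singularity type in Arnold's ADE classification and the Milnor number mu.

The Hessian of f at 0 has rank 1. Corank 2; j^3 = s^3 is a perfect cube, so E-series; the 4-jet and mu = 7 give E_7.

Type E_{7}, Milnor number mu = 7.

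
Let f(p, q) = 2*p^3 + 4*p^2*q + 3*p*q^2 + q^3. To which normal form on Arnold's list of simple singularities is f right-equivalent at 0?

The Hessian of f at 0 is [[0, 0], [0, 0]] with rank 0, so corank 2. A Groebner basis of the Jacobian ideal J(f) in C{p,q} is {q^3, p^2 - 3*q^2/2, p*q + 3*q^2/2}; counting standard monomials gives mu = 4. Corank 2; j^3 = (p + q)*(2*p^2 + 2*p*q + q^2) splits into three distinct lines over C (the quadratic factor has nonzero discriminant), so D_4.

D4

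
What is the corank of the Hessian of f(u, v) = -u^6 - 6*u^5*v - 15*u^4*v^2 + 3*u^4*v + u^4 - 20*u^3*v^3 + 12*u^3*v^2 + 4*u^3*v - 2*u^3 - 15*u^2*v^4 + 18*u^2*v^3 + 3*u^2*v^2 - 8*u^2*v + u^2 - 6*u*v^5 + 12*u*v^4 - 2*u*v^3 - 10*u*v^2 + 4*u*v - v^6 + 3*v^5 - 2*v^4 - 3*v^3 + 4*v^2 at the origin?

Hessian at 0 has rank 1.

1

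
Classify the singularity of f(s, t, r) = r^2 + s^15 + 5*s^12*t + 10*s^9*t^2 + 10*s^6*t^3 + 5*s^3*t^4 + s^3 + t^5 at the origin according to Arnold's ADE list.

E_{8}

The Hessian of f at 0 is [[0, 0, 0], [0, 0, 0], [0, 0, 2]] with rank 1, so corank 2. A Groebner basis of the Jacobian ideal J(f) in C{s,t,r} is {t^4, s^2, r}; counting standard monomials gives mu = 8. Corank 2; j^3 = s^3 is a perfect cube, so E-series; the 5-jet and mu = 8 give E_8.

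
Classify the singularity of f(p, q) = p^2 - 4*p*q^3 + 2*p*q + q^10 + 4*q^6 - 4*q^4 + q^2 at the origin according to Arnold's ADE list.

A9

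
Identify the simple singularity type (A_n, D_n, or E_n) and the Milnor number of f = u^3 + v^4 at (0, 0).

The Hessian of f at 0 is [[0, 0], [0, 0]] with rank 0, so corank 2. A Groebner basis of the Jacobian ideal J(f) in C{u,v} is {v^3, u^2}; counting standard monomials gives mu = 6. Corank 2; j^3 = u^3 is a perfect cube, so E-series; the 4-jet and mu = 6 give E_6.

Type E_6, Milnor number mu = 6.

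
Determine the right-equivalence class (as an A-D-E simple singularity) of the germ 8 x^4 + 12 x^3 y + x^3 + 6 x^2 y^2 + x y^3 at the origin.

The Hessian of f at 0 is [[0, 0], [0, 0]] with rank 0, so corank 2. A Groebner basis of the Jacobian ideal J(f) in C{x,y} is {3*x^2/4 + y^4 + y^3/4, x^3, x^2*y - x^2/4 - y^3/12, x^2 + x*y^2 + y^3/3}; counting standard monomials gives mu = 7. Corank 2; j^3 = x^3 is a perfect cube, so E-series; the 4-jet and mu = 7 give E_7.

E_{7}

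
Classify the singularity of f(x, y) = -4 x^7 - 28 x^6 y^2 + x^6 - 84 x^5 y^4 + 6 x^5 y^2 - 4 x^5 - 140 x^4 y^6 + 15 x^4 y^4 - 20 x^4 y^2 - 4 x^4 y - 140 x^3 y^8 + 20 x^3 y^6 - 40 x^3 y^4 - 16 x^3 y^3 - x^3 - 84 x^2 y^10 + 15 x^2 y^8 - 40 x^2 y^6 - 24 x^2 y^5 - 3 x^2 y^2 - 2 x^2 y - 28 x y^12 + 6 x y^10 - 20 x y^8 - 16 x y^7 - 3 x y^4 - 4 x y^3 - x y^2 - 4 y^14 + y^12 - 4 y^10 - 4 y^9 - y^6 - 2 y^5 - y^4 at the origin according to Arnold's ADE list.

D_{7}

The Hessian of f at 0 is [[0, 0], [0, 0]] with rank 0, so corank 2. A Groebner basis of the Jacobian ideal J(f) in C{x,y} is {3*x^2/7 + x*y/7 + y^4 - 5*y^3/7 - 2*y^2/7, x^3 - 6*x^2/7 + 3*x*y/14 + 41*y^3/14 + 15*y^2/14, x^2*y + 3*x^2/7 - 5*x*y/14 - 31*y^3/14 - 11*y^2/14, -x^2/7 + x*y^2 + 2*x*y/7 + 11*y^3/7 + 3*y^2/7}; counting standard monomials gives mu = 7. Corank 2; j^3 = -x*(x + y)^2 has shape L^2 M (L != M), so D-series; mu = 7 gives D_7.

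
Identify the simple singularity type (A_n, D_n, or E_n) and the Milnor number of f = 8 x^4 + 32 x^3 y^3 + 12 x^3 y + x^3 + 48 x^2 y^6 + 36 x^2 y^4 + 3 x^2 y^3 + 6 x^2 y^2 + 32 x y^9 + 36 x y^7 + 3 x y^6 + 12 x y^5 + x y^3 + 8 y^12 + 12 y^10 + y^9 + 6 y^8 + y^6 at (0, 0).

Type E7, Milnor number mu = 7.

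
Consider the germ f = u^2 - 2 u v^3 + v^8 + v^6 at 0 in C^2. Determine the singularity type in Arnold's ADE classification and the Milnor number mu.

Type A7, Milnor number mu = 7.

The Hessian of f at 0 is [[2, 0], [0, 0]] with rank 1, so corank 1. A Groebner basis of the Jacobian ideal J(f) in C{u,v} is {u^3, u^2*v, -u + v^3}; counting standard monomials gives mu = 7. Corank 1: A-series; mu = 7 gives A_7.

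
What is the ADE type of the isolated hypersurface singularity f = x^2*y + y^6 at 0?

D_{7}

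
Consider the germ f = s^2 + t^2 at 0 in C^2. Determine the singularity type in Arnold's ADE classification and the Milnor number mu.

The Hessian of f at 0 is [[2, 0], [0, 2]] with rank 2, so corank 0. A Groebner basis of the Jacobian ideal J(f) in C{s,t} is {s, t}; counting standard monomials gives mu = 1. Corank 0: nondegenerate Morse point, so A_1.

Type A1, Milnor number mu = 1.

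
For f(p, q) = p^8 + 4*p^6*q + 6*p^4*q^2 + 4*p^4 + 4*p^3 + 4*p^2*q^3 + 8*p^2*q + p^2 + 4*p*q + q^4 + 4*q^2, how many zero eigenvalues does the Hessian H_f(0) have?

Hessian at 0 has rank 1.

1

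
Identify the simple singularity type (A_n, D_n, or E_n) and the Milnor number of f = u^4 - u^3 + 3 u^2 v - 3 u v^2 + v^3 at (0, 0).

Type E_{6}, Milnor number mu = 6.

The Hessian of f at 0 is [[0, 0], [0, 0]] with rank 0, so corank 2. A Groebner basis of the Jacobian ideal J(f) in C{u,v} is {v^4, u*v^2 - 2*v^3/3, u^2 - 2*u*v + v^2}; counting standard monomials gives mu = 6. Corank 2; j^3 = -(u - v)^3 is a perfect cube, so E-series; the 4-jet and mu = 6 give E_6.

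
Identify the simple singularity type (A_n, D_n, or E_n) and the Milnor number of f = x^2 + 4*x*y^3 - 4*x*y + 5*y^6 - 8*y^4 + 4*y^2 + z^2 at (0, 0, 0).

Type A5, Milnor number mu = 5.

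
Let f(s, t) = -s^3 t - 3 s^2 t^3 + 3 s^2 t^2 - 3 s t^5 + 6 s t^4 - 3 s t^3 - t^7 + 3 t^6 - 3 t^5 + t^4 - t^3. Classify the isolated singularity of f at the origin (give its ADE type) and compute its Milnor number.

The Hessian of f at 0 has rank 0. Corank 2; j^3 = -t^3 is a perfect cube, so E-series; the 4-jet and mu = 7 give E_7.

Type E_{7}, Milnor number mu = 7.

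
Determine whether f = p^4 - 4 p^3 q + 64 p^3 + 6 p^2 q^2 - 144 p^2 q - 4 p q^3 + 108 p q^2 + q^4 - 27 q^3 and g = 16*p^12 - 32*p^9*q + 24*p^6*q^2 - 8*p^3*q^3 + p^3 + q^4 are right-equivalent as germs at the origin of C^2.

Yes.

The Hessian of f at 0 has rank 0. Corank 2; j^3 = (4*p - 3*q)^3 is a perfect cube, so E-series; the 4-jet and mu = 6 give E_6. The Hessian of g at 0 has rank 0. Corank 2; j^3 = p^3 is a perfect cube, so E-series; the 4-jet and mu = 6 give E_6. Both have type E_6, hence right-equivalent.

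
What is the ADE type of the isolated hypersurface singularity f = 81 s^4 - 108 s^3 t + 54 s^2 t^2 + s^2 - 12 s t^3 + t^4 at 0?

A_{3}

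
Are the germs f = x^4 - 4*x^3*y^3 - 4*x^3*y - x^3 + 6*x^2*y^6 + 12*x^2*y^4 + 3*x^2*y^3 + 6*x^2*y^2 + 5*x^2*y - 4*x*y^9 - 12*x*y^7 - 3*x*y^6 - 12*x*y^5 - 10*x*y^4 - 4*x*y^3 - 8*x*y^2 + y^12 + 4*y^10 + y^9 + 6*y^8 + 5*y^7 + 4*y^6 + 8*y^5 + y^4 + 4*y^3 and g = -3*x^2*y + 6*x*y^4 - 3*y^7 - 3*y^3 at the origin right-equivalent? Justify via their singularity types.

The Hessian of f at 0 is [[0, 0], [0, 0]] with rank 0, so corank 2. A Groebner basis of the Jacobian ideal J(f) in C{x,y} is {x*y^2 + x*y/2 - y^2, x*y/4 + y^3 - y^2/2, x^2 - 3*x*y + 2*y^2}; counting standard monomials gives mu = 5. Corank 2; j^3 = -(x - 2*y)^2*(x - y) has shape L^2 M (L != M), so D-series; mu = 5 gives D_5. The Hessian of g at 0 is [[0, 0], [0, 0]] with rank 0, so corank 2. A Groebner basis of the Jacobian ideal J(g) in C{x,y} is {y^3, x^2 + 3*y^2, x*y}; counting standard monomials gives mu = 4. Corank 2; j^3 = -3*y*(x^2 + y^2) splits into three distinct lines over C (the quadratic factor has nonzero discriminant), so D_4. f is D_5 but g is D_4, hence not right-equivalent.

No.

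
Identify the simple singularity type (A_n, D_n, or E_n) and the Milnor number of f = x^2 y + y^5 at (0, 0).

The Hessian of f at 0 has rank 0. Corank 2; j^3 = x^2*y has shape L^2 M (L != M), so D-series; mu = 6 gives D_6.

Type D6, Milnor number mu = 6.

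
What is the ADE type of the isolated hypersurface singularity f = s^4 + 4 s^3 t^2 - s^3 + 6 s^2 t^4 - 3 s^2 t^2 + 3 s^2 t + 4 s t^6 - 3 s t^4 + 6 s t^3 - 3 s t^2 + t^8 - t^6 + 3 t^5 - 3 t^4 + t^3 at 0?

E_{6}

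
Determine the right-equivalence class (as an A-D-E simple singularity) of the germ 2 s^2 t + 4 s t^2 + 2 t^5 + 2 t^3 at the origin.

D6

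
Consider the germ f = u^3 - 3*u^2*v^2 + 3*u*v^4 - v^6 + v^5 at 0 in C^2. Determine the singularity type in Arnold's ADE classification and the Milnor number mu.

Type E8, Milnor number mu = 8.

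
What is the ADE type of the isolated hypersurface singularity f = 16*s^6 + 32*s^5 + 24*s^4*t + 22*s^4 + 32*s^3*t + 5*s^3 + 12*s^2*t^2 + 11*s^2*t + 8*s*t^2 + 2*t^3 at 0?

The Hessian of f at 0 has rank 0. Corank 2; j^3 = (s + t)*(5*s^2 + 6*s*t + 2*t^2) splits into three distinct lines over C (the quadratic factor has nonzero discriminant), so D_4.

D_4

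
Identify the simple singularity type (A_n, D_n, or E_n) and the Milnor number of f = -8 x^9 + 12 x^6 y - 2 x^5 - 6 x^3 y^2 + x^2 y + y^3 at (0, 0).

The Hessian of f at 0 has rank 0. Corank 2; j^3 = y*(x^2 + y^2) splits into three distinct lines over C (the quadratic factor has nonzero discriminant), so D_4.

Type D4, Milnor number mu = 4.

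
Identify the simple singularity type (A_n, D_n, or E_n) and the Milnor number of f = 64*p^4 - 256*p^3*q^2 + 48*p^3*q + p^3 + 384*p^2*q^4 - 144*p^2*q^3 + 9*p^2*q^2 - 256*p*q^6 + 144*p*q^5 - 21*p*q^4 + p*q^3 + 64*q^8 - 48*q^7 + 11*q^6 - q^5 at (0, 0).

The Hessian of f at 0 has rank 0. Corank 2; j^3 = p^3 is a perfect cube, so E-series; the 4-jet and mu = 7 give E_7.

Type E_7, Milnor number mu = 7.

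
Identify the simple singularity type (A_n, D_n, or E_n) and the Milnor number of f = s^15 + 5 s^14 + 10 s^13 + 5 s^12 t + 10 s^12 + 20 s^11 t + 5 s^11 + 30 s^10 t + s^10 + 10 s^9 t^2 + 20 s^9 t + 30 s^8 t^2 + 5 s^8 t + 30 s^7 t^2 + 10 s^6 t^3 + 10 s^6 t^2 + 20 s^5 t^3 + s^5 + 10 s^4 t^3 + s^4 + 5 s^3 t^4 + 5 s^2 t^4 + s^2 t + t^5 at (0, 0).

The Hessian of f at 0 has rank 0. Corank 2; j^3 = s^2*t has shape L^2 M (L != M), so D-series; mu = 6 gives D_6.

Type D6, Milnor number mu = 6.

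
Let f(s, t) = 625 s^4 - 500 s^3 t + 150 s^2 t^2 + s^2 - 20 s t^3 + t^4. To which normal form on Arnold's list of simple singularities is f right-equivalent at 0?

A_{3}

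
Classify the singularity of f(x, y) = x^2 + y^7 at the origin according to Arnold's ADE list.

The Hessian of f at 0 is [[2, 0], [0, 0]] with rank 1, so corank 1. A Groebner basis of the Jacobian ideal J(f) in C{x,y} is {y^6, x}; counting standard monomials gives mu = 6. Corank 1: A-series; mu = 6 gives A_6.

A_{6}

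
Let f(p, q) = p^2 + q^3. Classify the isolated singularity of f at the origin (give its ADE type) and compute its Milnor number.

The Hessian of f at 0 has rank 1. Corank 1: A-series; mu = 2 gives A_2.

Type A_{2}, Milnor number mu = 2.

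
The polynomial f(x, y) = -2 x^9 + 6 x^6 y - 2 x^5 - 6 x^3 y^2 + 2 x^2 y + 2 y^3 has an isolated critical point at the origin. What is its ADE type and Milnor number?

The Hessian of f at 0 has rank 0. Corank 2; j^3 = 2*y*(x^2 + y^2) splits into three distinct lines over C (the quadratic factor has nonzero discriminant), so D_4.

Type D_4, Milnor number mu = 4.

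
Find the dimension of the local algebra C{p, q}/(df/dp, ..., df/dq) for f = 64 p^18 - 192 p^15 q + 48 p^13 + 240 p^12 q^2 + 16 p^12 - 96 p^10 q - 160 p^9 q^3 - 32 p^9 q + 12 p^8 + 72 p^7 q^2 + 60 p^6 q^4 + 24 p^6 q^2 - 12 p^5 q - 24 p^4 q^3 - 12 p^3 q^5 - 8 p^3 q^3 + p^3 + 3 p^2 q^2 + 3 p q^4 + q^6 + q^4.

6

The Hessian of f at 0 is [[0, 0], [0, 0]] with rank 0, so corank 2. A Groebner basis of the Jacobian ideal J(f) in C{p,q} is {p^3, p^2*q, p^2/2 + p*q^2, q^3}; counting standard monomials gives mu = 6. Corank 2; j^3 = p^3 is a perfect cube, so E-series; the 4-jet and mu = 6 give E_6.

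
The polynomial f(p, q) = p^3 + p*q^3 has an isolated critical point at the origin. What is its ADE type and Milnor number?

Type E_{7}, Milnor number mu = 7.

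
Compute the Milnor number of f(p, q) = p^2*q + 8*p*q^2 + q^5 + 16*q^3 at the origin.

6

The Hessian of f at 0 is [[0, 0], [0, 0]] with rank 0, so corank 2. A Groebner basis of the Jacobian ideal J(f) in C{p,q} is {p^2/5 + q^4 - 16*q^2/5, p^3 + 64*q^3, p*q + 4*q^2}; counting standard monomials gives mu = 6. Corank 2; j^3 = q*(p + 4*q)^2 has shape L^2 M (L != M), so D-series; mu = 6 gives D_6.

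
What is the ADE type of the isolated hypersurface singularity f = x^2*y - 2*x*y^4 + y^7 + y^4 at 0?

The Hessian of f at 0 has rank 0. Corank 2; j^3 = x^2*y has shape L^2 M (L != M), so D-series; mu = 5 gives D_5.

D_5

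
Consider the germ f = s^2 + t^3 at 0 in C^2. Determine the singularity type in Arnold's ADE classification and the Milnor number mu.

Type A2, Milnor number mu = 2.

The Hessian of f at 0 has rank 1. Corank 1: A-series; mu = 2 gives A_2.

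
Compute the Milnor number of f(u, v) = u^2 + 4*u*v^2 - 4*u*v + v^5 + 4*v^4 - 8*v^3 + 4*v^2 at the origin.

4

The Hessian of f at 0 is [[2, -4], [-4, 8]] with rank 1, so corank 1. A Groebner basis of the Jacobian ideal J(f) in C{u,v} is {u^2 - 4*u*v - 2*u + 4*v, u/2 + v^2 - v}; counting standard monomials gives mu = 4. Corank 1: A-series; mu = 4 gives A_4.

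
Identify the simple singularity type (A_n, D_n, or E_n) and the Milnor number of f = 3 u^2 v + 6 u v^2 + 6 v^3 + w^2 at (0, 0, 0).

Type D_4, Milnor number mu = 4.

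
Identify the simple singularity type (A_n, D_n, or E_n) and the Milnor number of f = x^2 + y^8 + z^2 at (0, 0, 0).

The Hessian of f at 0 has rank 2. Corank 1: A-series; mu = 7 gives A_7.

Type A7, Milnor number mu = 7.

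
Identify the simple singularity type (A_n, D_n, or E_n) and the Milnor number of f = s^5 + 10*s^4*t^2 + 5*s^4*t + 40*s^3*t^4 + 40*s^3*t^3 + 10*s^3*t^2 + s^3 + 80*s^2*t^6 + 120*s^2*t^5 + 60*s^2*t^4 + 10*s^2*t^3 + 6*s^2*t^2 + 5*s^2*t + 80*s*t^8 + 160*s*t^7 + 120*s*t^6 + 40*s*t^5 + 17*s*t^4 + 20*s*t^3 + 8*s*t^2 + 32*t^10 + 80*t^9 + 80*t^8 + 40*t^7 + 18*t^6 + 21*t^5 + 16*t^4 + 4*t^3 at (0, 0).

Type D_6, Milnor number mu = 6.

The Hessian of f at 0 has rank 0. Corank 2; j^3 = (s + t)*(s + 2*t)^2 has shape L^2 M (L != M), so D-series; mu = 6 gives D_6.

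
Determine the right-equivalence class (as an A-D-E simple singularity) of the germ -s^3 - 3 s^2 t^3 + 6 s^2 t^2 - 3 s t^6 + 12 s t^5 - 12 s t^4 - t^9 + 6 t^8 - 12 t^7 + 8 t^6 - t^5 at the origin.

E8

The Hessian of f at 0 has rank 0. Corank 2; j^3 = -s^3 is a perfect cube, so E-series; the 5-jet and mu = 8 give E_8.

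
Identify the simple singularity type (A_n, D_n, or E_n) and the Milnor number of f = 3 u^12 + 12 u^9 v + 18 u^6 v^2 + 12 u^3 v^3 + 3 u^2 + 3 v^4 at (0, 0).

Type A_3, Milnor number mu = 3.

The Hessian of f at 0 has rank 1. Corank 1: A-series; mu = 3 gives A_3.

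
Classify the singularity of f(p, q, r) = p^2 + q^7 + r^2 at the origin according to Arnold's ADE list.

A6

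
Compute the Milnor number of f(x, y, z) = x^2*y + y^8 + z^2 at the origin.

9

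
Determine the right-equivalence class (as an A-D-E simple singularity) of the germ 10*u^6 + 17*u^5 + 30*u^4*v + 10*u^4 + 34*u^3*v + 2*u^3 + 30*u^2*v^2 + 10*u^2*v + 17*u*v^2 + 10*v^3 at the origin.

D_{4}

The Hessian of f at 0 is [[0, 0], [0, 0]] with rank 0, so corank 2. A Groebner basis of the Jacobian ideal J(f) in C{u,v} is {v^3, u^2 - 11*v^2/2, u*v + 5*v^2/2}; counting standard monomials gives mu = 4. Corank 2; j^3 = (u + 2*v)*(2*u^2 + 6*u*v + 5*v^2) splits into three distinct lines over C (the quadratic factor has nonzero discriminant), so D_4.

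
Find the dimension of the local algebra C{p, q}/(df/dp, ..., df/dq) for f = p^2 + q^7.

The Hessian of f at 0 has rank 1. Corank 1: A-series; mu = 6 gives A_6.

6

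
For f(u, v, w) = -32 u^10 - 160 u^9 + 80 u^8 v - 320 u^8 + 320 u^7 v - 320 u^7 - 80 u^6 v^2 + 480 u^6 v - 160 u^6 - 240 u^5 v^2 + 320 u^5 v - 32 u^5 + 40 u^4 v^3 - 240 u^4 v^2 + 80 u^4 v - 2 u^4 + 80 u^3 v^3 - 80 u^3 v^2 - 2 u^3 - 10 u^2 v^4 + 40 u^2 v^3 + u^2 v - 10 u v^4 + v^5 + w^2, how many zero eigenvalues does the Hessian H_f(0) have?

2

The Hessian at 0 is [[0, 0, 0], [0, 0, 0], [0, 0, 2]] of rank 1; hence corank 2.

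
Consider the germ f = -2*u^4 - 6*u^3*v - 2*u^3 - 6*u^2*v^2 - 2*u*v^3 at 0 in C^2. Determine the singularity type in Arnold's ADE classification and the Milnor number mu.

Type E_7, Milnor number mu = 7.

The Hessian of f at 0 has rank 0. Corank 2; j^3 = -2*u^3 is a perfect cube, so E-series; the 4-jet and mu = 7 give E_7.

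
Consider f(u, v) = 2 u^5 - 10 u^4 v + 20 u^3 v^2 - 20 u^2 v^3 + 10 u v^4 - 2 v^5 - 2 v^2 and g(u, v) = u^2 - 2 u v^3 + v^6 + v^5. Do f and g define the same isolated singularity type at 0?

The Hessian of f at 0 has rank 1. Corank 1: A-series; mu = 4 gives A_4. The Hessian of g at 0 has rank 1. Corank 1: A-series; mu = 4 gives A_4. Both have type A_4, hence right-equivalent.

Yes.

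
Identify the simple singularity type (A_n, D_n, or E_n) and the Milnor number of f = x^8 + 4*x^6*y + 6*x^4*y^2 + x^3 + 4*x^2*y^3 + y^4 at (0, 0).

Type E_6, Milnor number mu = 6.

The Hessian of f at 0 has rank 0. Corank 2; j^3 = x^3 is a perfect cube, so E-series; the 4-jet and mu = 6 give E_6.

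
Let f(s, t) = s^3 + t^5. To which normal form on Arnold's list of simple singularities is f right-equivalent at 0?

E_8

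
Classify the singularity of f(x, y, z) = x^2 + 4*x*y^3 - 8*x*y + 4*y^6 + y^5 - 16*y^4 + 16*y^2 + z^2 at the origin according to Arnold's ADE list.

The Hessian of f at 0 has rank 2. Corank 1: A-series; mu = 4 gives A_4.

A_{4}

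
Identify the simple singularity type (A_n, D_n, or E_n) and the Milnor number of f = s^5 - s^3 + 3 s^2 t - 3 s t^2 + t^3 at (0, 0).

Type E_8, Milnor number mu = 8.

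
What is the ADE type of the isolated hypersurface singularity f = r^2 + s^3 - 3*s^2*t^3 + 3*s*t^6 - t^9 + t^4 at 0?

E_{6}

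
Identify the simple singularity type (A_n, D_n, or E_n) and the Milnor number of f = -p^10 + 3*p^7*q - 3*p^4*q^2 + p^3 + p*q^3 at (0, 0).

Type E_7, Milnor number mu = 7.

The Hessian of f at 0 has rank 0. Corank 2; j^3 = p^3 is a perfect cube, so E-series; the 4-jet and mu = 7 give E_7.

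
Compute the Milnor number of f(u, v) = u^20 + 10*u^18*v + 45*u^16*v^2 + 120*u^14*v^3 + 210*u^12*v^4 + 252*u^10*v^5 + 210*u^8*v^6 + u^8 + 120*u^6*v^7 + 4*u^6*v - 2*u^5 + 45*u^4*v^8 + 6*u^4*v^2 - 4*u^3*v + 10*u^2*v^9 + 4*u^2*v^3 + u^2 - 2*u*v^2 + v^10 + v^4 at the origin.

9

The Hessian of f at 0 has rank 1. Corank 1: A-series; mu = 9 gives A_9.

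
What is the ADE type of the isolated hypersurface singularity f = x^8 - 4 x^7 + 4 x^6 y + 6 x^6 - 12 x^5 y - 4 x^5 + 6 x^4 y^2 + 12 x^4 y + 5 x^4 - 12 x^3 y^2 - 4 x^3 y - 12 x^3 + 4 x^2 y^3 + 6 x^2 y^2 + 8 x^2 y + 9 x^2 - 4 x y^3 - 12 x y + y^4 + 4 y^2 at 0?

The Hessian of f at 0 has rank 1. Corank 1: A-series; mu = 3 gives A_3.

A3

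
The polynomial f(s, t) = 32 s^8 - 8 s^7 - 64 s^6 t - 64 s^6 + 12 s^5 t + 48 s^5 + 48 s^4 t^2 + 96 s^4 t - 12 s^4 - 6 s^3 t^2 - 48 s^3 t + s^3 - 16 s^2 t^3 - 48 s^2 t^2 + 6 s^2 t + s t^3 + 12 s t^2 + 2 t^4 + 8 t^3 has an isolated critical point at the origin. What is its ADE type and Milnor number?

Type E7, Milnor number mu = 7.

The Hessian of f at 0 has rank 0. Corank 2; j^3 = (s + 2*t)^3 is a perfect cube, so E-series; the 4-jet and mu = 7 give E_7.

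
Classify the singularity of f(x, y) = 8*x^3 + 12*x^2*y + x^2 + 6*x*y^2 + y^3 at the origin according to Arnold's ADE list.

A_2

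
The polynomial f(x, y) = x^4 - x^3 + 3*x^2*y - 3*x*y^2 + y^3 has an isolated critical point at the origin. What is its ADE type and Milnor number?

Type E6, Milnor number mu = 6.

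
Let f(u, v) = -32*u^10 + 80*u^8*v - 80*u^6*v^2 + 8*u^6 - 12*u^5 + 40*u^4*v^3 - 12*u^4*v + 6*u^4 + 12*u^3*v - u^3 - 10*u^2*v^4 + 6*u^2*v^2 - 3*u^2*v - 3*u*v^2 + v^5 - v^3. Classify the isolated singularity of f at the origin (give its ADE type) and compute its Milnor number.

Type E8, Milnor number mu = 8.

The Hessian of f at 0 has rank 0. Corank 2; j^3 = -(u + v)^3 is a perfect cube, so E-series; the 5-jet and mu = 8 give E_8.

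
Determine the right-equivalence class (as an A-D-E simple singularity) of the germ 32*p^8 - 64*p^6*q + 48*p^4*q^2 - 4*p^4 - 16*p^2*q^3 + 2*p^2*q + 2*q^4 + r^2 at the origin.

D_{5}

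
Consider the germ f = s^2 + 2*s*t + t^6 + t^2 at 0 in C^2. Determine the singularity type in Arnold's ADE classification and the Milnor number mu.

Type A5, Milnor number mu = 5.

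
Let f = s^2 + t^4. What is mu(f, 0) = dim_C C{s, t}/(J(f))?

3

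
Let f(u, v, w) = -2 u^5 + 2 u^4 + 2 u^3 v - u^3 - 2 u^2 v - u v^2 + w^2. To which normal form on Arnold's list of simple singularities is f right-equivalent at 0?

D6

The Hessian of f at 0 has rank 1. Corank 2; j^3 = -u*(u + v)^2 has shape L^2 M (L != M), so D-series; mu = 6 gives D_6.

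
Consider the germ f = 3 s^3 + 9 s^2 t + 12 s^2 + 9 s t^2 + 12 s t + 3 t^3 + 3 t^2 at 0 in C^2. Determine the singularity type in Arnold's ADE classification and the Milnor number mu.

The Hessian of f at 0 has rank 1. Corank 1: A-series; mu = 2 gives A_2.

Type A_{2}, Milnor number mu = 2.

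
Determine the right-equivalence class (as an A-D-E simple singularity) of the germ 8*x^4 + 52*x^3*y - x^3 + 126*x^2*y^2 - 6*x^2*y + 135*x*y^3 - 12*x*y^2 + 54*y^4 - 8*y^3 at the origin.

The Hessian of f at 0 has rank 0. Corank 2; j^3 = -(x + 2*y)^3 is a perfect cube, so E-series; the 4-jet and mu = 7 give E_7.

E_7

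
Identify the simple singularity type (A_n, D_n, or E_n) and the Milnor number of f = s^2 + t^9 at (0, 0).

Type A_{8}, Milnor number mu = 8.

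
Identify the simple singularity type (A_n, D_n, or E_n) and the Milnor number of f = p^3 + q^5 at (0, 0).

The Hessian of f at 0 has rank 0. Corank 2; j^3 = p^3 is a perfect cube, so E-series; the 5-jet and mu = 8 give E_8.

Type E_{8}, Milnor number mu = 8.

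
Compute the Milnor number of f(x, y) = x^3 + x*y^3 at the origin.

7

The Hessian of f at 0 is [[0, 0], [0, 0]] with rank 0, so corank 2. A Groebner basis of the Jacobian ideal J(f) in C{x,y} is {x^3, x*y^2, 3*x^2 + y^3}; counting standard monomials gives mu = 7. Corank 2; j^3 = x^3 is a perfect cube, so E-series; the 4-jet and mu = 7 give E_7.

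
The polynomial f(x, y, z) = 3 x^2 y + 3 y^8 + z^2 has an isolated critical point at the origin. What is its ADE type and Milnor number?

Type D_9, Milnor number mu = 9.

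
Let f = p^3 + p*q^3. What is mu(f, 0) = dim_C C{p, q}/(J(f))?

7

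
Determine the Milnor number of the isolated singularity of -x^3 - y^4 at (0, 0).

6

The Hessian of f at 0 has rank 0. Corank 2; j^3 = -x^3 is a perfect cube, so E-series; the 4-jet and mu = 6 give E_6.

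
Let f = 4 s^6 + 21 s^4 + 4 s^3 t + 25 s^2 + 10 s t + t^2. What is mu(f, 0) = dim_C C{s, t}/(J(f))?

3

The Hessian of f at 0 is [[50, 10], [10, 2]] with rank 1, so corank 1. A Groebner basis of the Jacobian ideal J(f) in C{s,t} is {t^3, s + t/5}; counting standard monomials gives mu = 3. Corank 1: A-series; mu = 3 gives A_3.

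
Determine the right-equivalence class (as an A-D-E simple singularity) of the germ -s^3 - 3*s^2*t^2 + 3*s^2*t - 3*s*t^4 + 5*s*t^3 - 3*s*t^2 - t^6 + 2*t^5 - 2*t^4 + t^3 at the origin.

E7

The Hessian of f at 0 has rank 0. Corank 2; j^3 = -(s - t)^3 is a perfect cube, so E-series; the 4-jet and mu = 7 give E_7.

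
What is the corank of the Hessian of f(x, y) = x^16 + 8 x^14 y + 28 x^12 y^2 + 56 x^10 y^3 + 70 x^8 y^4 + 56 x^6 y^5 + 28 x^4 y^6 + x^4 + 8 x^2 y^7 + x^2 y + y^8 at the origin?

2

The Hessian at 0 is [[0, 0], [0, 0]] of rank 0; hence corank 2.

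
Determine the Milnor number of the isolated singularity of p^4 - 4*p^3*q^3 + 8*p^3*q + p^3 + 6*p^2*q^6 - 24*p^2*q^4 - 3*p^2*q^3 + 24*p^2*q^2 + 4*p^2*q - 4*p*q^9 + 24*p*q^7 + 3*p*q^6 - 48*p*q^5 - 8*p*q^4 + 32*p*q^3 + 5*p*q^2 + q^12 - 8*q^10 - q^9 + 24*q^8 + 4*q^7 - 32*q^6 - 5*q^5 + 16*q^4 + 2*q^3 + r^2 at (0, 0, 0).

The Hessian of f at 0 has rank 1. Corank 2; j^3 = (p + q)^2*(p + 2*q) has shape L^2 M (L != M), so D-series; mu = 5 gives D_5.

5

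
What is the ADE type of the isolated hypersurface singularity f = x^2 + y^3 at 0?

A_2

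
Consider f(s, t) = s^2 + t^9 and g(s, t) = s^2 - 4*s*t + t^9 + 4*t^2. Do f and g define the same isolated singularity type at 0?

Yes.

The Hessian of f at 0 is [[2, 0], [0, 0]] with rank 1, so corank 1. A Groebner basis of the Jacobian ideal J(f) in C{s,t} is {t^8, s}; counting standard monomials gives mu = 8. Corank 1: A-series; mu = 8 gives A_8. The Hessian of g at 0 is [[2, -4], [-4, 8]] with rank 1, so corank 1. A Groebner basis of the Jacobian ideal J(g) in C{s,t} is {t^8, s - 2*t}; counting standard monomials gives mu = 8. Corank 1: A-series; mu = 8 gives A_8. Both have type A_8, hence right-equivalent.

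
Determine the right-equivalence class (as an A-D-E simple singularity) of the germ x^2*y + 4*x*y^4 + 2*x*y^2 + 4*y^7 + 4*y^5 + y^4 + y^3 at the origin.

D_5

The Hessian of f at 0 has rank 0. Corank 2; j^3 = y*(x + y)^2 has shape L^2 M (L != M), so D-series; mu = 5 gives D_5.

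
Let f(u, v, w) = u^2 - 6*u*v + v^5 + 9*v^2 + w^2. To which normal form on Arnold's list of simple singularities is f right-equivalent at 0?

A4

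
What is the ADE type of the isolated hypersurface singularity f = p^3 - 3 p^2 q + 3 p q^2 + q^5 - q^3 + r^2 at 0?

E_8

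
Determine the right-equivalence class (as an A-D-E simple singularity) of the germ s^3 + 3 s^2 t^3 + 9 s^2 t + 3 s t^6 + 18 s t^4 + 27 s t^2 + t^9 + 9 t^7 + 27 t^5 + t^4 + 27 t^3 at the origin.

E_6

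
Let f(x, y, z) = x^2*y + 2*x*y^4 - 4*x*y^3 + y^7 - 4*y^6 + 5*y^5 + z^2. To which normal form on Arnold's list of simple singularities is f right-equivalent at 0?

D6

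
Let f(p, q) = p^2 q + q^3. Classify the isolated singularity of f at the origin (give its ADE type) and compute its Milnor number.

Type D_4, Milnor number mu = 4.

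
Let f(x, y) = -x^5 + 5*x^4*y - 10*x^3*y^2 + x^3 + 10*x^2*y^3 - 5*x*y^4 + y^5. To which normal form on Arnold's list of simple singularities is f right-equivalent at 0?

E_{8}

The Hessian of f at 0 is [[0, 0], [0, 0]] with rank 0, so corank 2. A Groebner basis of the Jacobian ideal J(f) in C{x,y} is {y^5, x*y^3 - y^4/4, x^2}; counting standard monomials gives mu = 8. Corank 2; j^3 = x^3 is a perfect cube, so E-series; the 5-jet and mu = 8 give E_8.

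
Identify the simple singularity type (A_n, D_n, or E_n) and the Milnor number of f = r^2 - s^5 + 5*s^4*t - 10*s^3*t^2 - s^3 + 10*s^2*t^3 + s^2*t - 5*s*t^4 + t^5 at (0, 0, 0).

Type D6, Milnor number mu = 6.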